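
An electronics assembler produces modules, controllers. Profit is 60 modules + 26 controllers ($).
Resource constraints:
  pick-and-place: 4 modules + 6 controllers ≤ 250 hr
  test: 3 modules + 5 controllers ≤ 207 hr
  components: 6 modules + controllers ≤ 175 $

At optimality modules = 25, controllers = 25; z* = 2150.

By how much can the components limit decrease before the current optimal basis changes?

112

Binding constraints: pick-and-place, components. The basis is B = [[4,6],[6,1]] with det -32.
Per unit decrease in components, x* moves by d = (-0.1875, 0.125).
The basis stays optimal until test becomes binding; allowable decrease = 112 $.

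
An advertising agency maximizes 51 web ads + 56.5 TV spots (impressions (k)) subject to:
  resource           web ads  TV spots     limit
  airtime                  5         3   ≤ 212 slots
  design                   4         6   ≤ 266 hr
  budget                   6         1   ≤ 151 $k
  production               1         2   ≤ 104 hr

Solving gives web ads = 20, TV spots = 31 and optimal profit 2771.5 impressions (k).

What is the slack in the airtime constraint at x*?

19

airtime used = 5·20 + 3·31 = 193; slack = 212 − 193 = 19.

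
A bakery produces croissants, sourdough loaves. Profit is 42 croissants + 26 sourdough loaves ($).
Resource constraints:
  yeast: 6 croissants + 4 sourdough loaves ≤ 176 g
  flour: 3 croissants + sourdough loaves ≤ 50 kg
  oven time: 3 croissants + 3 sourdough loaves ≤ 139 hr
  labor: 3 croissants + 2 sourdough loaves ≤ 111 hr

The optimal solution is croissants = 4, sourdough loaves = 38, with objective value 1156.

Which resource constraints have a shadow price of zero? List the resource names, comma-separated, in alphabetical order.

yeast: 176/176 (binding)
flour: 50/50 (binding)
oven time: 126/139 (slack 13)
labor: 88/111 (slack 23)
By complementary slackness, a constraint with positive slack has shadow price 0 → labor, oven time.

labor, oven time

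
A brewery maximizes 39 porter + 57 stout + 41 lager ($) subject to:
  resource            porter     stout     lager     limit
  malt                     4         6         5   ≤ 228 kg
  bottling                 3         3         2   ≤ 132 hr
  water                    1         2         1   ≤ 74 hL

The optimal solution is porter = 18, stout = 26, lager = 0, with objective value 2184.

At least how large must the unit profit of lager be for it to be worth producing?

At the optimum: malt uses 228 of 228 (binding); bottling uses 132 of 132 (binding); water uses 70 of 74 (slack = 4).
Slack constraints have shadow price 0 (complementary slackness).
From A_Bᵀ y = c: 4·y_malt + 3·y_bottling = 39; 6·y_malt + 3·y_bottling = 57.
Solving: y_malt = 9, y_bottling = 1.
lager enters the basis when its profit ≥ yᵀa₃ = 9·5 + 1·2 = 47.

47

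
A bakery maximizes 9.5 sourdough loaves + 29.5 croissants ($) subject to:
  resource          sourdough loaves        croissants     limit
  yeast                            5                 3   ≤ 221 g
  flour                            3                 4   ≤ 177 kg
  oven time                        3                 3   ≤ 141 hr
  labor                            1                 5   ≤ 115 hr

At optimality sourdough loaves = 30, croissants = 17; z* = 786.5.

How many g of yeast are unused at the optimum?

yeast used = 5·30 + 3·17 = 201; slack = 221 − 201 = 20.

20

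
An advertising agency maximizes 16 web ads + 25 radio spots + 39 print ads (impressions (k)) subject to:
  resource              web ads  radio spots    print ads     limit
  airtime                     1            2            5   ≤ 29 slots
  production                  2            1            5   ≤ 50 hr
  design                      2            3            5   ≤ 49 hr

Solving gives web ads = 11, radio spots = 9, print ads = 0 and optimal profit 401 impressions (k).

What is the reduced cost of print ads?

Check each constraint at x*: airtime 29/29 (tight); production 31/50 (slack 19); design 49/49 (tight).
Since production is not tight, its dual is 0.
From A_Bᵀ y = c: 1·y_airtime + 2·y_design = 16; 2·y_airtime + 3·y_design = 25.
Solving: y_airtime = 2, y_design = 7.
Reduced cost of print ads: c₃ − yᵀa₃ = 39 − (2·5 + 7·5) = 39 − 45 = -6.

-6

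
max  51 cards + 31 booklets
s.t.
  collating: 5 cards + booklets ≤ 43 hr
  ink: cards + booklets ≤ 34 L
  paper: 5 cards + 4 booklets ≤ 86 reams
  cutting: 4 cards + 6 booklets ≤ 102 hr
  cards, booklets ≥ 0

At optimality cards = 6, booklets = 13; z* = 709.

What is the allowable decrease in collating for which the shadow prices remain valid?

Binding constraints: collating, cutting. The basis is B = [[5,1],[4,6]] with det 26.
Per unit decrease in collating, x* moves by d = (-0.2308, 0.1538).
The basis stays optimal until cards reaches 0; allowable decrease = 26 hr.

26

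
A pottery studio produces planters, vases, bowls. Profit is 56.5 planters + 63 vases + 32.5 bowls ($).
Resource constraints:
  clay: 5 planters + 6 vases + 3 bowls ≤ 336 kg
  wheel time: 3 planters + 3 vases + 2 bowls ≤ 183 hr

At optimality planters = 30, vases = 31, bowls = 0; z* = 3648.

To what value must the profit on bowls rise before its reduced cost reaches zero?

Check each constraint at x*: clay 336/336 (tight); wheel time 183/183 (tight).
From A_Bᵀ y = c: 5·y_clay + 3·y_wheel time = 56.5; 6·y_clay + 3·y_wheel time = 63.
Solving: y_clay = 6.5, y_wheel time = 8.
bowls enters the basis when its profit ≥ yᵀa₃ = 6.5·3 + 8·2 = 35.5.

35.5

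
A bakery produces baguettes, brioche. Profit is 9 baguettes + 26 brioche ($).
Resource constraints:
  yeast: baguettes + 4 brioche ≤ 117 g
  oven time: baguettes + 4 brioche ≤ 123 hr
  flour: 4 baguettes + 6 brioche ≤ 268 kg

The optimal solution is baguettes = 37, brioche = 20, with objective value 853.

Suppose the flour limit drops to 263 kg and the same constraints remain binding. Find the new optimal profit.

848

Check each constraint at x*: yeast 117/117 (tight); oven time 117/123 (slack 6); flour 268/268 (tight).
By complementary slackness, y = 0 for the non-binding constraint.
Dual feasibility on the basic columns requires 1·y_yeast + 4·y_flour = 9, 4·y_yeast + 6·y_flour = 26.
→ y_yeast = 5 and y_flour = 1.
Δz = y_flour·Δb = 1 × (-5) = -5, so new z* = 853 − 5 = 848.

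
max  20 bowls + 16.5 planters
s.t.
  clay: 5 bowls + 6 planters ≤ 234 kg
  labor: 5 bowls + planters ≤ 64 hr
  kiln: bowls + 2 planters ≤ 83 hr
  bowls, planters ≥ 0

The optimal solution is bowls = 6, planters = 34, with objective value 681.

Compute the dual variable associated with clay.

2.5

Check each constraint at x*: clay 234/234 (tight); labor 64/64 (tight); kiln 74/83 (slack 9).
Since kiln is not tight, its dual is 0.
From A_Bᵀ y = c: 5·y_clay + 5·y_labor = 20; 6·y_clay + 1·y_labor = 16.5.
→ y_clay = 2.5 and y_labor = 1.5.
Shadow price of clay = 2.5.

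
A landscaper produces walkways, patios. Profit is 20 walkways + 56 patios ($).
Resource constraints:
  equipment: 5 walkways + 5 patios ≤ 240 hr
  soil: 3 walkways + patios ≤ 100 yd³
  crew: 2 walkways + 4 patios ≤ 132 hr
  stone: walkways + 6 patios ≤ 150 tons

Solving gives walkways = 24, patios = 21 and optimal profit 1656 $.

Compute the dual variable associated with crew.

8

Check each constraint at x*: equipment 225/240 (slack 15); soil 93/100 (slack 7); crew 132/132 (tight); stone 150/150 (tight).
By complementary slackness, y = 0 for the non-binding constraints.
The binding rows give the dual system: 2·y_crew + 1·y_stone = 20 and 4·y_crew + 6·y_stone = 56.
This yields shadow prices y_crew = 8, y_stone = 4.
Shadow price of crew = 8.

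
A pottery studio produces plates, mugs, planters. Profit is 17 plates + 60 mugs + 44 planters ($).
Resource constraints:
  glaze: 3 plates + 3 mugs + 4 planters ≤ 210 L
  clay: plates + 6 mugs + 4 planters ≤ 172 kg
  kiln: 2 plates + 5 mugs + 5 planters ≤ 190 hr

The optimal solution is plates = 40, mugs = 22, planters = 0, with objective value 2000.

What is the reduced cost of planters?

Binding: clay and kiln. Non-binding: glaze (24 unused).
Slack constraints have shadow price 0 (complementary slackness).
From A_Bᵀ y = c: 1·y_clay + 2·y_kiln = 17; 6·y_clay + 5·y_kiln = 60.
Solving: y_clay = 5, y_kiln = 6.
Reduced cost of planters: c₃ − yᵀa₃ = 44 − (5·4 + 6·5) = 44 − 50 = -6.

-6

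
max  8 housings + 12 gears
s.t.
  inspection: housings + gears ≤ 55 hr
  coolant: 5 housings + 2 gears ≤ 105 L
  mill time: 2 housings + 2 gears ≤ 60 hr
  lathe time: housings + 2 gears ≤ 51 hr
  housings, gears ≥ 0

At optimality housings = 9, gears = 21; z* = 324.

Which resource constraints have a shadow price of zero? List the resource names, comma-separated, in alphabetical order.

inspection: 30/55 (slack 25)
coolant: 87/105 (slack 18)
mill time: 60/60 (binding)
lathe time: 51/51 (binding)
By complementary slackness, a constraint with positive slack has shadow price 0 → coolant, inspection.

coolant, inspection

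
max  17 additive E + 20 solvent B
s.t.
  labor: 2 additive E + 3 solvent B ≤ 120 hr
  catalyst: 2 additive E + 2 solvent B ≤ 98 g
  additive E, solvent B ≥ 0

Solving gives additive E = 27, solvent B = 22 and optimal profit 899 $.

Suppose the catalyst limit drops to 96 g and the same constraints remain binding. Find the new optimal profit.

888

Check each constraint at x*: labor 120/120 (tight); catalyst 98/98 (tight).
From A_Bᵀ y = c: 2·y_labor + 2·y_catalyst = 17; 3·y_labor + 2·y_catalyst = 20.
Solving: y_labor = 3, y_catalyst = 5.5.
Δz = y_catalyst·Δb = 5.5 × (-2) = -11, so new z* = 899 − 11 = 888.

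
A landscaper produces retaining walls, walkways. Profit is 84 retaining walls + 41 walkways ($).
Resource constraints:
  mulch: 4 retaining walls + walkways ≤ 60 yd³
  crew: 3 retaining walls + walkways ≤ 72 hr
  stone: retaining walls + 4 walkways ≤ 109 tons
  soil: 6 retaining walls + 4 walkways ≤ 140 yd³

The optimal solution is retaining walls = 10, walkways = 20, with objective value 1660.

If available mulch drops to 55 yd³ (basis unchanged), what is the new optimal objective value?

1615

At the optimum: mulch uses 60 of 60 (binding); crew uses 50 of 72 (slack = 22); stone uses 90 of 109 (slack = 19); soil uses 140 of 140 (binding).
By complementary slackness, y = 0 for the non-binding constraints.
Dual feasibility on the basic columns requires 4·y_mulch + 6·y_soil = 84, 1·y_mulch + 4·y_soil = 41.
Solving: y_mulch = 9, y_soil = 8.
Δz = y_mulch·Δb = 9 × (-5) = -45, so new z* = 1660 − 45 = 1615.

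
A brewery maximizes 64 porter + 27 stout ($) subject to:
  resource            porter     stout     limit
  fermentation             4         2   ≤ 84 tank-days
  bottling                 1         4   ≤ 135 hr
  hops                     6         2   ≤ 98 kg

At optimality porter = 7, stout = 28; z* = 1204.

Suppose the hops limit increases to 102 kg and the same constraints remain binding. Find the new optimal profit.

Binding: fermentation and hops. Non-binding: bottling (16 unused).
By complementary slackness, y = 0 for the non-binding constraint.
From A_Bᵀ y = c: 4·y_fermentation + 6·y_hops = 64; 2·y_fermentation + 2·y_hops = 27.
Solving: y_fermentation = 8.5, y_hops = 5.
Δz = y_hops·Δb = 5 × (4) = 20, so new z* = 1204 + 20 = 1224.

1224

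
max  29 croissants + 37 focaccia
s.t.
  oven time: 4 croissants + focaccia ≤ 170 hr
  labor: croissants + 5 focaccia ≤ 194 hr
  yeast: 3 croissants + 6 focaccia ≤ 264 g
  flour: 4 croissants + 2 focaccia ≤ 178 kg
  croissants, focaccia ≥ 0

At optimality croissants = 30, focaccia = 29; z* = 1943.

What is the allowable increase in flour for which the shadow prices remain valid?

Binding constraints: yeast, flour. The basis is B = [[3,6],[4,2]] with det -18.
Per unit increase in flour, x* moves by d = (0.3333, -0.1667).
The basis stays optimal until oven time becomes binding; allowable increase = 18 kg.

18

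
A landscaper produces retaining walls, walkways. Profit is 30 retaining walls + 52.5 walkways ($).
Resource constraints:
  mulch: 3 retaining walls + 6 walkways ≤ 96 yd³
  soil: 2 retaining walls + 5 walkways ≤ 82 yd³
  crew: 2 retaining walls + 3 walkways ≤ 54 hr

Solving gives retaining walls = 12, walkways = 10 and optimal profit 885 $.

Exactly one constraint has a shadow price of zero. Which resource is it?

soil

mulch: 96/96 (binding)
soil: 74/82 (slack 8)
crew: 54/54 (binding)
By complementary slackness, a constraint with positive slack has shadow price 0 → soil.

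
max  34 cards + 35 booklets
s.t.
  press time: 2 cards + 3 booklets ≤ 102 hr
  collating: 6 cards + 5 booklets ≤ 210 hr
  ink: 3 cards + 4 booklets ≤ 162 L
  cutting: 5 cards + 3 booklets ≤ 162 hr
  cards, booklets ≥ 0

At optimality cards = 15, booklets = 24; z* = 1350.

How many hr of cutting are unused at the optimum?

cutting used = 5·15 + 3·24 = 147; slack = 162 − 147 = 15.

15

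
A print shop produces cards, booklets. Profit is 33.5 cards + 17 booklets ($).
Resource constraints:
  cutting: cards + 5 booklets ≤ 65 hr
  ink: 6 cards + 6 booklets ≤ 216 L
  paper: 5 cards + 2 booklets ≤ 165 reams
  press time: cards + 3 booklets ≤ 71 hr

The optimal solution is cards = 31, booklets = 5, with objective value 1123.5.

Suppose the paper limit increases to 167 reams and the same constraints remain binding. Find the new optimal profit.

At the optimum: cutting uses 56 of 65 (slack = 9); ink uses 216 of 216 (binding); paper uses 165 of 165 (binding); press time uses 46 of 71 (slack = 25).
Since cutting, press time are not tight, their duals are 0.
The binding rows give the dual system: 6·y_ink + 5·y_paper = 33.5 and 6·y_ink + 2·y_paper = 17.
Solving: y_ink = 1, y_paper = 5.5.
Δz = y_paper·Δb = 5.5 × (2) = 11, so new z* = 1123.5 + 11 = 1134.5.

1134.5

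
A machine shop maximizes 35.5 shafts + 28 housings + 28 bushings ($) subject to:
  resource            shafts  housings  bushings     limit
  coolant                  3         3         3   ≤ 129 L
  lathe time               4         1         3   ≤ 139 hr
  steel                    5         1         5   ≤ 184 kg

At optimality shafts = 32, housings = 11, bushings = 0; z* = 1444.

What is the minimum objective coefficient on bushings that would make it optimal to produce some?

Check each constraint at x*: coolant 129/129 (tight); lathe time 139/139 (tight); steel 171/184 (slack 13).
Slack constraints have shadow price 0 (complementary slackness).
The binding rows give the dual system: 3·y_coolant + 4·y_lathe time = 35.5 and 3·y_coolant + 1·y_lathe time = 28.
This yields shadow prices y_coolant = 8.5, y_lathe time = 2.5.
bushings enters the basis when its profit ≥ yᵀa₃ = 8.5·3 + 2.5·3 = 33.

33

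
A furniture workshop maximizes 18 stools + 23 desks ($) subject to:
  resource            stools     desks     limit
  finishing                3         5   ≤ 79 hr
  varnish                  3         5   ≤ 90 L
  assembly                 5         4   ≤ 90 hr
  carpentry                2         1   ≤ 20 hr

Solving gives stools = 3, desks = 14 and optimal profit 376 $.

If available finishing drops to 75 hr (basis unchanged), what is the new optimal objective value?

Check each constraint at x*: finishing 79/79 (tight); varnish 79/90 (slack 11); assembly 71/90 (slack 19); carpentry 20/20 (tight).
Since varnish, assembly are not tight, their duals are 0.
The binding rows give the dual system: 3·y_finishing + 2·y_carpentry = 18 and 5·y_finishing + 1·y_carpentry = 23.
Solving: y_finishing = 4, y_carpentry = 3.
Δz = y_finishing·Δb = 4 × (-4) = -16, so new z* = 376 − 16 = 360.

360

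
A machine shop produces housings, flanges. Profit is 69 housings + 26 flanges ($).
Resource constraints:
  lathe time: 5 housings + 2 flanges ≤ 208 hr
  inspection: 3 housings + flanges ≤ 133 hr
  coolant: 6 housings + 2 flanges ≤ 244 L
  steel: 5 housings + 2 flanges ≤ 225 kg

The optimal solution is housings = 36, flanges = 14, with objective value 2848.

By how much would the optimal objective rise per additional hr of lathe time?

9

Check each constraint at x*: lathe time 208/208 (tight); inspection 122/133 (slack 11); coolant 244/244 (tight); steel 208/225 (slack 17).
Slack constraints have shadow price 0 (complementary slackness).
From A_Bᵀ y = c: 5·y_lathe time + 6·y_coolant = 69; 2·y_lathe time + 2·y_coolant = 26.
This yields shadow prices y_lathe time = 9, y_coolant = 4.
Shadow price of lathe time = 9.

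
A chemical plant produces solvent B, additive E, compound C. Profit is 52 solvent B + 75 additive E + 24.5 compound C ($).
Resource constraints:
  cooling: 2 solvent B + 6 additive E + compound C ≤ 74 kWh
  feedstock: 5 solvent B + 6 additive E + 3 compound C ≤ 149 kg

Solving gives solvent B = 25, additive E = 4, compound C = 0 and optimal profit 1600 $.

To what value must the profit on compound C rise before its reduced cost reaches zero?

30.5

Both cooling and feedstock are binding at x*.
The binding rows give the dual system: 2·y_cooling + 5·y_feedstock = 52 and 6·y_cooling + 6·y_feedstock = 75.
→ y_cooling = 3.5 and y_feedstock = 9.
compound C enters the basis when its profit ≥ yᵀa₃ = 3.5·1 + 9·3 = 30.5.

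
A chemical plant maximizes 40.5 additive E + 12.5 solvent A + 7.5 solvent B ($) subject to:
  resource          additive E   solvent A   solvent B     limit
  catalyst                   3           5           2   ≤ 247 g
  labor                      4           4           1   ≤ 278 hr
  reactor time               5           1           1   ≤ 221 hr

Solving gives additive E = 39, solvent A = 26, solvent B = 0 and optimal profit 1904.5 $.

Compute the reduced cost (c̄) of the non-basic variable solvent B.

-2

Binding: catalyst and reactor time. Non-binding: labor (18 unused).
Slack constraints have shadow price 0 (complementary slackness).
The binding rows give the dual system: 3·y_catalyst + 5·y_reactor time = 40.5 and 5·y_catalyst + 1·y_reactor time = 12.5.
This yields shadow prices y_catalyst = 1, y_reactor time = 7.5.
Reduced cost of solvent B: c₃ − yᵀa₃ = 7.5 − (1·2 + 7.5·1) = 7.5 − 9.5 = -2.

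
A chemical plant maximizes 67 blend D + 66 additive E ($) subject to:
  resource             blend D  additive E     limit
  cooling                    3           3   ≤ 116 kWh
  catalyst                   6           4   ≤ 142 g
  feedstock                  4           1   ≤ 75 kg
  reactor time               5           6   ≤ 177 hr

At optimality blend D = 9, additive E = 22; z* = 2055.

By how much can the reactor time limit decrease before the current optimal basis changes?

27.2

Binding constraints: catalyst, reactor time. The basis is B = [[6,4],[5,6]] with det 16.
Per unit decrease in reactor time, x* moves by d = (0.25, -0.375).
The basis stays optimal until feedstock becomes binding; allowable decrease = 27.2 hr.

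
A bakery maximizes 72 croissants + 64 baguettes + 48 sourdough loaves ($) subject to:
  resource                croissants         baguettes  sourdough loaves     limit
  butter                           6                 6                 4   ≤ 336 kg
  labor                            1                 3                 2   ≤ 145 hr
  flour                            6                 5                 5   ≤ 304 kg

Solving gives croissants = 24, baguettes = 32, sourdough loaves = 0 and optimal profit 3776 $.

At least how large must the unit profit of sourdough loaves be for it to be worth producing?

56

Binding: butter and flour. Non-binding: labor (25 unused).
Since labor is not tight, its dual is 0.
From A_Bᵀ y = c: 6·y_butter + 6·y_flour = 72; 6·y_butter + 5·y_flour = 64.
Solving: y_butter = 4, y_flour = 8.
sourdough loaves enters the basis when its profit ≥ yᵀa₃ = 4·4 + 8·5 = 56.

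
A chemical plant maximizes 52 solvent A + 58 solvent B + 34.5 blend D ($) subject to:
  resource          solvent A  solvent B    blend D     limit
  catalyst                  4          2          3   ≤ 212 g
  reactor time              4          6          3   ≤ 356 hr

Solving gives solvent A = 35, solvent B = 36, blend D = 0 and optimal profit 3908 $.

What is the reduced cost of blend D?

-4.5

Both catalyst and reactor time are binding at x*.
Dual feasibility on the basic columns requires 4·y_catalyst + 4·y_reactor time = 52, 2·y_catalyst + 6·y_reactor time = 58.
→ y_catalyst = 5 and y_reactor time = 8.
Reduced cost of blend D: c₃ − yᵀa₃ = 34.5 − (5·3 + 8·3) = 34.5 − 39 = -4.5.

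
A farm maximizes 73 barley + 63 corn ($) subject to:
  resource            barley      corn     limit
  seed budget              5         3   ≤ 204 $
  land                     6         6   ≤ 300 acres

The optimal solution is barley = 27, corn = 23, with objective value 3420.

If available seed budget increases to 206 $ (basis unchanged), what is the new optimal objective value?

Check each constraint at x*: seed budget 204/204 (tight); land 300/300 (tight).
Dual feasibility on the basic columns requires 5·y_seed budget + 6·y_land = 73, 3·y_seed budget + 6·y_land = 63.
This yields shadow prices y_seed budget = 5, y_land = 8.
Δz = y_seed budget·Δb = 5 × (2) = 10, so new z* = 3420 + 10 = 3430.

3430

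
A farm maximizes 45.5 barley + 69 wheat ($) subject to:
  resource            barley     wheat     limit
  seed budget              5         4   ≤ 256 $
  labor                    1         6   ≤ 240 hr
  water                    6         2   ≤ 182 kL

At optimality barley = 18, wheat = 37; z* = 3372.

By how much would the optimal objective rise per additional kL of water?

At the optimum: seed budget uses 238 of 256 (slack = 18); labor uses 240 of 240 (binding); water uses 182 of 182 (binding).
Since seed budget is not tight, its dual is 0.
From A_Bᵀ y = c: 1·y_labor + 6·y_water = 45.5; 6·y_labor + 2·y_water = 69.
This yields shadow prices y_labor = 9.5, y_water = 6.
Shadow price of water = 6.

6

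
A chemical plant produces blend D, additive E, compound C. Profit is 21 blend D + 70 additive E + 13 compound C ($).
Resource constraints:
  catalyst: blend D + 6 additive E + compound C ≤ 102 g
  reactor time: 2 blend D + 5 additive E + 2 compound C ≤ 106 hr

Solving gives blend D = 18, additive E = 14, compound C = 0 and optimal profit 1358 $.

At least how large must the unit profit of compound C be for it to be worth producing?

Check each constraint at x*: catalyst 102/102 (tight); reactor time 106/106 (tight).
Dual feasibility on the basic columns requires 1·y_catalyst + 2·y_reactor time = 21, 6·y_catalyst + 5·y_reactor time = 70.
→ y_catalyst = 5 and y_reactor time = 8.
compound C enters the basis when its profit ≥ yᵀa₃ = 5·1 + 8·2 = 21.

21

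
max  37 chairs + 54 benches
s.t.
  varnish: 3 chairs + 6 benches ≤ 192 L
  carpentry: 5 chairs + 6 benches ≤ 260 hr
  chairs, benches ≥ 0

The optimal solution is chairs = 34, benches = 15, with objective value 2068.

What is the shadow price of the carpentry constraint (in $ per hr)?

Check each constraint at x*: varnish 192/192 (tight); carpentry 260/260 (tight).
The binding rows give the dual system: 3·y_varnish + 5·y_carpentry = 37 and 6·y_varnish + 6·y_carpentry = 54.
→ y_varnish = 4 and y_carpentry = 5.
Shadow price of carpentry = 5.

5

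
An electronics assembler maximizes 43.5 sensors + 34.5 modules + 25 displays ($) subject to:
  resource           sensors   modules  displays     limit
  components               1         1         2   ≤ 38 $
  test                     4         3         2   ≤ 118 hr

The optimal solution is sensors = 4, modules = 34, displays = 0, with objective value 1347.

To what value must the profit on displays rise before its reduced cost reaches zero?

33

Check each constraint at x*: components 38/38 (tight); test 118/118 (tight).
The binding rows give the dual system: 1·y_components + 4·y_test = 43.5 and 1·y_components + 3·y_test = 34.5.
Solving: y_components = 7.5, y_test = 9.
displays enters the basis when its profit ≥ yᵀa₃ = 7.5·2 + 9·2 = 33.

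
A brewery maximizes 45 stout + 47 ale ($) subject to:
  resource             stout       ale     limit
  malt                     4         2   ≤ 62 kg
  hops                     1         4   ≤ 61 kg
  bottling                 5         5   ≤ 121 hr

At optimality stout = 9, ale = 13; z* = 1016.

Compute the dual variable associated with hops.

Binding: malt and hops. Non-binding: bottling (11 unused).
Slack constraints have shadow price 0 (complementary slackness).
From A_Bᵀ y = c: 4·y_malt + 1·y_hops = 45; 2·y_malt + 4·y_hops = 47.
Solving: y_malt = 9.5, y_hops = 7.
Shadow price of hops = 7.

7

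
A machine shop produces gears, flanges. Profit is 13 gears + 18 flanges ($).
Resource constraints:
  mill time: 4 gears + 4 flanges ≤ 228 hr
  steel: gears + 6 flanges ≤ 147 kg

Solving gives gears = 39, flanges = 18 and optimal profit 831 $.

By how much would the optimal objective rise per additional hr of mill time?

At the optimum: mill time uses 228 of 228 (binding); steel uses 147 of 147 (binding).
From A_Bᵀ y = c: 4·y_mill time + 1·y_steel = 13; 4·y_mill time + 6·y_steel = 18.
Solving: y_mill time = 3, y_steel = 1.
Shadow price of mill time = 3.

3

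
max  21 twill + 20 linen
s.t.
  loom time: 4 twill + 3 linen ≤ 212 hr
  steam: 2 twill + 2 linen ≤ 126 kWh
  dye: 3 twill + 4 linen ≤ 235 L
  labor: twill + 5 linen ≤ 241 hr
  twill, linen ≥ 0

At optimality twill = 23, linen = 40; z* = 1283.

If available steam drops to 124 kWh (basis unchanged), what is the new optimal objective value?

Check each constraint at x*: loom time 212/212 (tight); steam 126/126 (tight); dye 229/235 (slack 6); labor 223/241 (slack 18).
Slack constraints have shadow price 0 (complementary slackness).
From A_Bᵀ y = c: 4·y_loom time + 2·y_steam = 21; 3·y_loom time + 2·y_steam = 20.
This yields shadow prices y_loom time = 1, y_steam = 8.5.
Δz = y_steam·Δb = 8.5 × (-2) = -17, so new z* = 1283 − 17 = 1266.

1266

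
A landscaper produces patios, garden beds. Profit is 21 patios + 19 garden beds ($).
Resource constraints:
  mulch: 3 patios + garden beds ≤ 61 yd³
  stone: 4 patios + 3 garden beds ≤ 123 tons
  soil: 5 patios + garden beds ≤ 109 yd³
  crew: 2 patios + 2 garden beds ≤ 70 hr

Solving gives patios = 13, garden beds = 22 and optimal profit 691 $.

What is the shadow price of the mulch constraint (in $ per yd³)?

1

Binding: mulch and crew. Non-binding: stone (5 unused), soil (22 unused).
By complementary slackness, y = 0 for the non-binding constraints.
From A_Bᵀ y = c: 3·y_mulch + 2·y_crew = 21; 1·y_mulch + 2·y_crew = 19.
Solving: y_mulch = 1, y_crew = 9.
Shadow price of mulch = 1.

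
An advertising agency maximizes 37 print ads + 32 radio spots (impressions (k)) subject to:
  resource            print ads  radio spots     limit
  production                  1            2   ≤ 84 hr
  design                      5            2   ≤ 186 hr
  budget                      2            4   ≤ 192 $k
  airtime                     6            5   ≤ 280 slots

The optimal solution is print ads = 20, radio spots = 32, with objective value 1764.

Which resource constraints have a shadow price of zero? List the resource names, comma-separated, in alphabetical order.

budget, design

production: 84/84 (binding)
design: 164/186 (slack 22)
budget: 168/192 (slack 24)
airtime: 280/280 (binding)
By complementary slackness, a constraint with positive slack has shadow price 0 → budget, design.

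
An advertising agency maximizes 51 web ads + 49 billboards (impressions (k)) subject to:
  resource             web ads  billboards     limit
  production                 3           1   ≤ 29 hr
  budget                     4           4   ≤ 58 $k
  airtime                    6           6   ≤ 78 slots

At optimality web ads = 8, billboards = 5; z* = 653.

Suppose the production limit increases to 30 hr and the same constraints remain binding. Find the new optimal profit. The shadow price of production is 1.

654

Δb = 1, so new z* = 653 + (1)·(1) = 653 + 1 = 654.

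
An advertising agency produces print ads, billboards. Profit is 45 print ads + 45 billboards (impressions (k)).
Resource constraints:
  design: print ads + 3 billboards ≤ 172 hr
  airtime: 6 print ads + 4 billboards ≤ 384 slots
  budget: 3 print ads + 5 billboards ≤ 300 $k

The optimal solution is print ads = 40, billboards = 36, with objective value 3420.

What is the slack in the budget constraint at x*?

budget used = 3·40 + 5·36 = 300; slack = 300 − 300 = 0.

0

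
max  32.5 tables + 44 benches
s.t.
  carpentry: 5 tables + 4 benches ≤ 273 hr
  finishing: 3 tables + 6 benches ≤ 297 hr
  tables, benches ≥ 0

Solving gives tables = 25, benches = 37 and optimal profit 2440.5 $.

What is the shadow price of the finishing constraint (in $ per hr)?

5

Both carpentry and finishing are binding at x*.
The binding rows give the dual system: 5·y_carpentry + 3·y_finishing = 32.5 and 4·y_carpentry + 6·y_finishing = 44.
Solving: y_carpentry = 3.5, y_finishing = 5.
Shadow price of finishing = 5.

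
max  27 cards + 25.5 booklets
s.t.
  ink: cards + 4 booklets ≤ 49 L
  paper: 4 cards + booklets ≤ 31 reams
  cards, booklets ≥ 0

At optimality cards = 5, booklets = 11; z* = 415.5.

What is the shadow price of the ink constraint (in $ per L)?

At the optimum: ink uses 49 of 49 (binding); paper uses 31 of 31 (binding).
From A_Bᵀ y = c: 1·y_ink + 4·y_paper = 27; 4·y_ink + 1·y_paper = 25.5.
→ y_ink = 5 and y_paper = 5.5.
Shadow price of ink = 5.

5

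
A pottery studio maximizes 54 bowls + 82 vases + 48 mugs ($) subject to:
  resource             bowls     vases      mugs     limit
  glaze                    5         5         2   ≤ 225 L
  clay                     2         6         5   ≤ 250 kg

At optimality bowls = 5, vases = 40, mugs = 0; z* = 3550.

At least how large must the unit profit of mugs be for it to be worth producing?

51

Both glaze and clay are binding at x*.
The binding rows give the dual system: 5·y_glaze + 2·y_clay = 54 and 5·y_glaze + 6·y_clay = 82.
This yields shadow prices y_glaze = 8, y_clay = 7.
mugs enters the basis when its profit ≥ yᵀa₃ = 8·2 + 7·5 = 51.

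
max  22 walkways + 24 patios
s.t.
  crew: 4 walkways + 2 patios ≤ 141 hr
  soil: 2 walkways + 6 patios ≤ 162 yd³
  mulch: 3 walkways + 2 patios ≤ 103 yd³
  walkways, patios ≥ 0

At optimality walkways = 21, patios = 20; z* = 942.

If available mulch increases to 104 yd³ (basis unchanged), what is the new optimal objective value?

948

At the optimum: crew uses 124 of 141 (slack = 17); soil uses 162 of 162 (binding); mulch uses 103 of 103 (binding).
By complementary slackness, y = 0 for the non-binding constraint.
The binding rows give the dual system: 2·y_soil + 3·y_mulch = 22 and 6·y_soil + 2·y_mulch = 24.
This yields shadow prices y_soil = 2, y_mulch = 6.
Δz = y_mulch·Δb = 6 × (1) = 6, so new z* = 942 + 6 = 948.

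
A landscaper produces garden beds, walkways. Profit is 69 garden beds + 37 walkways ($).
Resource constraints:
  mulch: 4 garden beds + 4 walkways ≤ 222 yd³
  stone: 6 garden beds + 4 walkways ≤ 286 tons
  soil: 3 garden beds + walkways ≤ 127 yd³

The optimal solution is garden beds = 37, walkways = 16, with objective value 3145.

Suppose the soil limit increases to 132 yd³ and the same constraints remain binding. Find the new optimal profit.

3190

Binding: stone and soil. Non-binding: mulch (10 unused).
Slack constraints have shadow price 0 (complementary slackness).
From A_Bᵀ y = c: 6·y_stone + 3·y_soil = 69; 4·y_stone + 1·y_soil = 37.
This yields shadow prices y_stone = 7, y_soil = 9.
Δz = y_soil·Δb = 9 × (5) = 45, so new z* = 3145 + 45 = 3190.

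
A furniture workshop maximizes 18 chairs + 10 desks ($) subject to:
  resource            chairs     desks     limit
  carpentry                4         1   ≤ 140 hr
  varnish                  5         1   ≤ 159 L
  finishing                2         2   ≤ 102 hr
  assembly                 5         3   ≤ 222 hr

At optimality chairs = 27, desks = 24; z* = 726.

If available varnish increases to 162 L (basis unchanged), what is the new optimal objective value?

Binding: varnish and finishing. Non-binding: carpentry (8 unused), assembly (15 unused).
Slack constraints have shadow price 0 (complementary slackness).
From A_Bᵀ y = c: 5·y_varnish + 2·y_finishing = 18; 1·y_varnish + 2·y_finishing = 10.
This yields shadow prices y_varnish = 2, y_finishing = 4.
Δz = y_varnish·Δb = 2 × (3) = 6, so new z* = 726 + 6 = 732.

732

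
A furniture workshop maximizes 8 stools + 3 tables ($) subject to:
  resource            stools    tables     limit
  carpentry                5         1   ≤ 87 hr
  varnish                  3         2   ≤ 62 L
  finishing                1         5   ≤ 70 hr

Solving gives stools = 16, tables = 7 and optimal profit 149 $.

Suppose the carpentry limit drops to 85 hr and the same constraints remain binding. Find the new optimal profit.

Binding: carpentry and varnish. Non-binding: finishing (19 unused).
Since finishing is not tight, its dual is 0.
From A_Bᵀ y = c: 5·y_carpentry + 3·y_varnish = 8; 1·y_carpentry + 2·y_varnish = 3.
This yields shadow prices y_carpentry = 1, y_varnish = 1.
Δz = y_carpentry·Δb = 1 × (-2) = -2, so new z* = 149 − 2 = 147.

147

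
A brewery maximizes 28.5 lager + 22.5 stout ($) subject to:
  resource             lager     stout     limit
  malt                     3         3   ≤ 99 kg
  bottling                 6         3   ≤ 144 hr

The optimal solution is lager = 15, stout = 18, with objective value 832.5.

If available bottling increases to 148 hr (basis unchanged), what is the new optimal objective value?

Both malt and bottling are binding at x*.
From A_Bᵀ y = c: 3·y_malt + 6·y_bottling = 28.5; 3·y_malt + 3·y_bottling = 22.5.
This yields shadow prices y_malt = 5.5, y_bottling = 2.
Δz = y_bottling·Δb = 2 × (4) = 8, so new z* = 832.5 + 8 = 840.5.

840.5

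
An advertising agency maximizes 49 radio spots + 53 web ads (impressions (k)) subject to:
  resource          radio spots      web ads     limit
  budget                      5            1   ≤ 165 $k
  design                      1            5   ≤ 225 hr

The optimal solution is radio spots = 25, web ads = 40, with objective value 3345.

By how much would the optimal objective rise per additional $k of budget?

At the optimum: budget uses 165 of 165 (binding); design uses 225 of 225 (binding).
The binding rows give the dual system: 5·y_budget + 1·y_design = 49 and 1·y_budget + 5·y_design = 53.
This yields shadow prices y_budget = 8, y_design = 9.
Shadow price of budget = 8.

8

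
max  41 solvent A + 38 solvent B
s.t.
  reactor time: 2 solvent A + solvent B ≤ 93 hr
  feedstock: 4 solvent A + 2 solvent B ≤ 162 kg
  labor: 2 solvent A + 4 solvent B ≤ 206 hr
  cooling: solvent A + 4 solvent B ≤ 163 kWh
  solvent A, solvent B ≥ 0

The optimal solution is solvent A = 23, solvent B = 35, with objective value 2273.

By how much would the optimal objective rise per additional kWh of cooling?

5

Check each constraint at x*: reactor time 81/93 (slack 12); feedstock 162/162 (tight); labor 186/206 (slack 20); cooling 163/163 (tight).
Slack constraints have shadow price 0 (complementary slackness).
From A_Bᵀ y = c: 4·y_feedstock + 1·y_cooling = 41; 2·y_feedstock + 4·y_cooling = 38.
Solving: y_feedstock = 9, y_cooling = 5.
Shadow price of cooling = 5.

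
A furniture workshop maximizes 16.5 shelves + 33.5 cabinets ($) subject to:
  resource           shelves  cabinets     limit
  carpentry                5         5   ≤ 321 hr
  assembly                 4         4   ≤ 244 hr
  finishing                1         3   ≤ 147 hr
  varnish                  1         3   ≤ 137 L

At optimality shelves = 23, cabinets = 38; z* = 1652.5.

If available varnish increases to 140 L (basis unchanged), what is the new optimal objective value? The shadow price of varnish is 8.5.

Δb = 3, so new z* = 1652.5 + (8.5)·(3) = 1652.5 + 25.5 = 1678.

1678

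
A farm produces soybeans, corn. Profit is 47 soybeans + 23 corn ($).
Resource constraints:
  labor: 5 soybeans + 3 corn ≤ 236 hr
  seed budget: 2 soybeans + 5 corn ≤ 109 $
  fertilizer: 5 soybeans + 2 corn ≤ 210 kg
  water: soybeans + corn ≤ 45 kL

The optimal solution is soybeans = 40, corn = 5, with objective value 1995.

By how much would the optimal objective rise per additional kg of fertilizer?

Binding: fertilizer and water. Non-binding: labor (21 unused), seed budget (4 unused).
By complementary slackness, y = 0 for the non-binding constraints.
Dual feasibility on the basic columns requires 5·y_fertilizer + 1·y_water = 47, 2·y_fertilizer + 1·y_water = 23.
Solving: y_fertilizer = 8, y_water = 7.
Shadow price of fertilizer = 8.

8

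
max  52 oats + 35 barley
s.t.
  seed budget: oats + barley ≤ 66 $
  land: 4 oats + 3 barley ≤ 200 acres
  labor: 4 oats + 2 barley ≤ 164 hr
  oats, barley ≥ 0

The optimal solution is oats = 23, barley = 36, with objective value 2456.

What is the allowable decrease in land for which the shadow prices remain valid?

Binding constraints: land, labor. The basis is B = [[4,3],[4,2]] with det -4.
Per unit decrease in land, x* moves by d = (0.5, -1).
The basis stays optimal until barley reaches 0; allowable decrease = 36 acres.

36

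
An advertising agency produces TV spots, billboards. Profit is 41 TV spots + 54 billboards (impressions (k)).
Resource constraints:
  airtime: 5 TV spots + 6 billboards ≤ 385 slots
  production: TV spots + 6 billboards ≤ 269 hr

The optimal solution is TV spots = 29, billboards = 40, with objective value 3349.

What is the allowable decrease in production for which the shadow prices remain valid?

Binding constraints: airtime, production. The basis is B = [[5,6],[1,6]] with det 24.
Per unit decrease in production, x* moves by d = (0.25, -0.2083).
The basis stays optimal until billboards reaches 0; allowable decrease = 192 hr.

192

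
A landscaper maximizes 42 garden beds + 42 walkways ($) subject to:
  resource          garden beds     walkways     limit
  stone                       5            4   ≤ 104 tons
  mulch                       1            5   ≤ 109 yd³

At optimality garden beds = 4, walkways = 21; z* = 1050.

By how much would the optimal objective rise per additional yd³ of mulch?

At the optimum: stone uses 104 of 104 (binding); mulch uses 109 of 109 (binding).
The binding rows give the dual system: 5·y_stone + 1·y_mulch = 42 and 4·y_stone + 5·y_mulch = 42.
→ y_stone = 8 and y_mulch = 2.
Shadow price of mulch = 2.

2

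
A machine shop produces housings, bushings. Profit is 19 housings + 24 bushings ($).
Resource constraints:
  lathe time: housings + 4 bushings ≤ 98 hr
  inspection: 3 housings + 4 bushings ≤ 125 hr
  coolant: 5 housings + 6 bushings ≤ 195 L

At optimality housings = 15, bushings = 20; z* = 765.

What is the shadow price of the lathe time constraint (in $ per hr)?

0

Binding: inspection and coolant. Non-binding: lathe time (3 unused).
Slack constraints have shadow price 0 (complementary slackness).
Dual feasibility on the basic columns requires 3·y_inspection + 5·y_coolant = 19, 4·y_inspection + 6·y_coolant = 24.
This yields shadow prices y_inspection = 3, y_coolant = 2.
Shadow price of lathe time = 0.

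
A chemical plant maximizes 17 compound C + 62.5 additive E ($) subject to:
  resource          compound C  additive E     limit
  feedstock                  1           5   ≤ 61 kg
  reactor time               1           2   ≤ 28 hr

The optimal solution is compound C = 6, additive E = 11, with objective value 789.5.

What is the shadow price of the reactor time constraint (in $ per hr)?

7.5

At the optimum: feedstock uses 61 of 61 (binding); reactor time uses 28 of 28 (binding).
From A_Bᵀ y = c: 1·y_feedstock + 1·y_reactor time = 17; 5·y_feedstock + 2·y_reactor time = 62.5.
This yields shadow prices y_feedstock = 9.5, y_reactor time = 7.5.
Shadow price of reactor time = 7.5.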